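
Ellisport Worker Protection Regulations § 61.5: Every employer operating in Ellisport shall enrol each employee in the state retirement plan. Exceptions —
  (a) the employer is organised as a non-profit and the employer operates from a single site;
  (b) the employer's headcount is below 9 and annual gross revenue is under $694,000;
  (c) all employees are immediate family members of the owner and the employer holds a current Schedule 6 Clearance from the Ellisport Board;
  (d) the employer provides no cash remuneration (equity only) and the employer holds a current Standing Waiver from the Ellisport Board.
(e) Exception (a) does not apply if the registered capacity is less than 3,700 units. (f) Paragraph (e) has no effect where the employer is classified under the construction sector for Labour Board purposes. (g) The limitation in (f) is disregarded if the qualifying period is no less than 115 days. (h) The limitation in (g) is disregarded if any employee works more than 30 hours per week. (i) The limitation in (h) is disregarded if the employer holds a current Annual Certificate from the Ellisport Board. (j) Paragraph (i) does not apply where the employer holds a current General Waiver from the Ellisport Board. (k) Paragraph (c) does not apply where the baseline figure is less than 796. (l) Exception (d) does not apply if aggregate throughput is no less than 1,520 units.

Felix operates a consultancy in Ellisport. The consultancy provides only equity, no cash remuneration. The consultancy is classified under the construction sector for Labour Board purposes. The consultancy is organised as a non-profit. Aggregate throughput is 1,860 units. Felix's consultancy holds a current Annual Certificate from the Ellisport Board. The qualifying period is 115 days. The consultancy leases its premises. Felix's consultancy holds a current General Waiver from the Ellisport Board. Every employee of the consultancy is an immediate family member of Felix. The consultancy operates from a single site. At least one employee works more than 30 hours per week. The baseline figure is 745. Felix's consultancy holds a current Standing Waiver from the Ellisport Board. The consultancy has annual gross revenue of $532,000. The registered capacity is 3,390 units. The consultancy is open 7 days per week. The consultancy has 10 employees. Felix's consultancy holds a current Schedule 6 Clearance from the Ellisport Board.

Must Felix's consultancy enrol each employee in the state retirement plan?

No — exception (a) applies; Felix's consultancy is not required to enrol each employee in the state retirement plan.

Exception (a): the employer is a non-profit; the employer operates from a single site — every condition holds. Applying paragraphs (e)–(j): (e) applies (the registered capacity is 3,390 units, less than the 3,700 units limit), but is displaced by (f): (f) is triggered — the consultancy is classified under the construction sector. (g) would limit (f) — the qualifying period is 115 days, meeting the 115 days threshold — but (h) sets (g) aside: (h) operates against (g): at least one employee exceeds 30 hours/week. (i) operates (a current Annual Certificate is held), but is itself disapplied by (j): (j) operates — a current General Waiver is held. (a) remains available.
Exception (b) does not apply: the employer's headcount is 10, not below 9.
All of (c)'s requirements are met (every employee is an immediate family member; a current Schedule 6 Clearance is held). But applying paragraph (k): (k) is triggered — the baseline figure is 745, less than the 796 limit. So (c) is unavailable.
Exception (d)'s conditions are all satisfied: remuneration is equity-only; a current Standing Waiver is held. However, paragraph (l) must be considered: (l) is engaged — aggregate throughput is 1,860 units, meeting the 1,520 units threshold. (d) is therefore removed.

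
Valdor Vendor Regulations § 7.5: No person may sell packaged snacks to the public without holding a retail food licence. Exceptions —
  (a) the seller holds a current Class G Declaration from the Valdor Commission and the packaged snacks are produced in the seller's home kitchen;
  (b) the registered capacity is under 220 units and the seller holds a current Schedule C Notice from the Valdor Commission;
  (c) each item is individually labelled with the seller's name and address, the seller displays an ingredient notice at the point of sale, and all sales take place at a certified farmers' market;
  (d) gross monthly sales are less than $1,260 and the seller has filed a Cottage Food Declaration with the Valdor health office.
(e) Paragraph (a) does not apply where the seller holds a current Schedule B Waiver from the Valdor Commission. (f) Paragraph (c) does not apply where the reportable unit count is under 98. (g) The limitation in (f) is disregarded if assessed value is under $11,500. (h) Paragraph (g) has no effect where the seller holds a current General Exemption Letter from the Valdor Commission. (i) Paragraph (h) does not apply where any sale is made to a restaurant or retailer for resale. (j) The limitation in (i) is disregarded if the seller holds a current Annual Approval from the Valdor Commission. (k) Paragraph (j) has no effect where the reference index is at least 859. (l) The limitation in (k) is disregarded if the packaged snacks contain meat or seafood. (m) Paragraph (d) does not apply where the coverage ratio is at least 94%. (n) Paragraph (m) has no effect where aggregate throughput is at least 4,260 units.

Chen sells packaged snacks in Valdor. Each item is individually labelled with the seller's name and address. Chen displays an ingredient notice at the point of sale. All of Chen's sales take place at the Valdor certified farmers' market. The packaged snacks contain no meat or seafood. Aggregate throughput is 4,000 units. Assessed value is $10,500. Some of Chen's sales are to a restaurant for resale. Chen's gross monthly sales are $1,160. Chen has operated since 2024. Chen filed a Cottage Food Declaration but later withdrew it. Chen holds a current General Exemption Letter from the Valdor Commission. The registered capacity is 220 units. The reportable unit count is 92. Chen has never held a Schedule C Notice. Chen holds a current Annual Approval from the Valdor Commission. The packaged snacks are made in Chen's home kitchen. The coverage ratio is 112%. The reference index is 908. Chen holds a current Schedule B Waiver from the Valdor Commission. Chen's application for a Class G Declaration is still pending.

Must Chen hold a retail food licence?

No — exception (c) applies; Chen is not required to hold a retail food licence.

Exception (a) does not apply: the Class G Declaration is not current.
Exception (b) requires that the registered capacity is under 220 units; but the registered capacity is 220 units, not under 220 units, so (b) is unavailable.
Exception (c) is satisfied on its face — items are individually labelled; an ingredient notice is displayed; all sales are at a certified farmers' market. Applying paragraphs (f)–(l): (f) would limit (c) — the reportable unit count is 92, under the 98 limit — but (g) sets (f) aside: (g) operates against (f): assessed value is $10,500, under the $11,500 limit. (h) would limit (g) — a current General Exemption Letter is held — but (i) sets (h) aside: (i) operates against (h): some sales are to a restaurant for resale. (j) is engaged (a current Annual Approval is held), but yields to (k): (k) is engaged — the reference index is 908, meeting the 859 threshold. (l) is not engaged (the packaged snacks contain no meat or seafood), so (k) stands. So (c) applies.
Exception (d) requires that the seller has filed a Cottage Food Declaration with the Valdor health office; but the Cottage Food Declaration was withdrawn, so (d) is unavailable.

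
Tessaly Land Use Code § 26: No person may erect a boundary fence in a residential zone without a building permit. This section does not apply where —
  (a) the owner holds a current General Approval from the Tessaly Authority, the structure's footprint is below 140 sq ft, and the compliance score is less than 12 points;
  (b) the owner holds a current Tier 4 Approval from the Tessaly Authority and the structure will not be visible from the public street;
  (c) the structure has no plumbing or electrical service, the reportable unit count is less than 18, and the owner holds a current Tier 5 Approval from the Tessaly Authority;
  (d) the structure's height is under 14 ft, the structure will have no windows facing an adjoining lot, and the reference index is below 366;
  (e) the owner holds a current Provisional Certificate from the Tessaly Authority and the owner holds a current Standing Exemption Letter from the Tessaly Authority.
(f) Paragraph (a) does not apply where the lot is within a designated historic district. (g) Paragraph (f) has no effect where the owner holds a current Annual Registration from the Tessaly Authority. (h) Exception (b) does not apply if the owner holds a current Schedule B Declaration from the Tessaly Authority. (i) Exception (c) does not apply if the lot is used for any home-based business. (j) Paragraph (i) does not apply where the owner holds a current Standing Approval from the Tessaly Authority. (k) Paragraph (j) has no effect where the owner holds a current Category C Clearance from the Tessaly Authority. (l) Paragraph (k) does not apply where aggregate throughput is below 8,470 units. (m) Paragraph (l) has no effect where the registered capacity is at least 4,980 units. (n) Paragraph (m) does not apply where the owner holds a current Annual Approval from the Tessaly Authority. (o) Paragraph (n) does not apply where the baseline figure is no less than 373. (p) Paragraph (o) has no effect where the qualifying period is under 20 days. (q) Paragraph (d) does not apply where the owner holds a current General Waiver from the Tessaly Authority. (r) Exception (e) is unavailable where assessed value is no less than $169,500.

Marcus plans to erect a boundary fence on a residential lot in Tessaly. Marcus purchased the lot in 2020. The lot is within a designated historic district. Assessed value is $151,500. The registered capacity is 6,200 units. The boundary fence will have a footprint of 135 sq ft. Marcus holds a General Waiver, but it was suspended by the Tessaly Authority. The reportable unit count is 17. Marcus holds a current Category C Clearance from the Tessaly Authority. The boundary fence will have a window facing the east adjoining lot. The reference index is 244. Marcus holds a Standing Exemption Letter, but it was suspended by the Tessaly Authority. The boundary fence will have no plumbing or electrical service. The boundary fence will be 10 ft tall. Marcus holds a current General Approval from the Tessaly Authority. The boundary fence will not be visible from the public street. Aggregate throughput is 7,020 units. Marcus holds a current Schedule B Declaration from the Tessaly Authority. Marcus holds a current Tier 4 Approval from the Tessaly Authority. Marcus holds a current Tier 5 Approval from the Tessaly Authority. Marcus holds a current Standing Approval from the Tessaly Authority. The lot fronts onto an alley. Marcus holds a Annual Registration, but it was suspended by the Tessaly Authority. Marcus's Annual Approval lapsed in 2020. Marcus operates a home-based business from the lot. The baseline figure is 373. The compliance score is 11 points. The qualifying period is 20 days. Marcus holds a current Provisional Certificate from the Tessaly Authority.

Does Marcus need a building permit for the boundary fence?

Yes — Marcus must obtain a building permit.

Exception (a)'s conditions are all satisfied: a current General Approval is held; the structure's footprint is 135 sq ft, below the 140 sq ft limit; the compliance score is 11 points, less than the 12 points limit. But: (f) is engaged — the lot is in a historic district. (g), which would lift (f), is inapplicable — there is no Annual Registration in force. Exception (a) does not apply.
Exception (b): a current Tier 4 Approval is held; the structure will not be visible from the street — every condition holds. Turning to paragraph (h): (h) operates against (b): a current Schedule B Declaration is held. Exception (b) does not apply.
Exception (c)'s conditions are all satisfied: there is no plumbing or electrical service; the reportable unit count is 17, less than the 18 limit; a current Tier 5 Approval is held. But applying paragraphs (i)–(p): (i) is engaged — a home-based business operates on the lot. (j) would limit (i) — a current Standing Approval is held — but (k) sets (j) aside: (k) operates against (j): a current Category C Clearance is held. (l) would limit (k) — aggregate throughput is 7,020 units, below the 8,470 units limit — but (m) sets (l) aside: (m) operates against (l): the registered capacity is 6,200 units, meeting the 4,980 units threshold. (n), which would lift (m), is inapplicable — no current Annual Approval is held. Exception (c) does not apply.
Exception (d) does not apply: a window faces an adjoining lot.
Exception (e) does not apply: there is no Standing Exemption Letter in force.
Every exception is unavailable, so the rule governs.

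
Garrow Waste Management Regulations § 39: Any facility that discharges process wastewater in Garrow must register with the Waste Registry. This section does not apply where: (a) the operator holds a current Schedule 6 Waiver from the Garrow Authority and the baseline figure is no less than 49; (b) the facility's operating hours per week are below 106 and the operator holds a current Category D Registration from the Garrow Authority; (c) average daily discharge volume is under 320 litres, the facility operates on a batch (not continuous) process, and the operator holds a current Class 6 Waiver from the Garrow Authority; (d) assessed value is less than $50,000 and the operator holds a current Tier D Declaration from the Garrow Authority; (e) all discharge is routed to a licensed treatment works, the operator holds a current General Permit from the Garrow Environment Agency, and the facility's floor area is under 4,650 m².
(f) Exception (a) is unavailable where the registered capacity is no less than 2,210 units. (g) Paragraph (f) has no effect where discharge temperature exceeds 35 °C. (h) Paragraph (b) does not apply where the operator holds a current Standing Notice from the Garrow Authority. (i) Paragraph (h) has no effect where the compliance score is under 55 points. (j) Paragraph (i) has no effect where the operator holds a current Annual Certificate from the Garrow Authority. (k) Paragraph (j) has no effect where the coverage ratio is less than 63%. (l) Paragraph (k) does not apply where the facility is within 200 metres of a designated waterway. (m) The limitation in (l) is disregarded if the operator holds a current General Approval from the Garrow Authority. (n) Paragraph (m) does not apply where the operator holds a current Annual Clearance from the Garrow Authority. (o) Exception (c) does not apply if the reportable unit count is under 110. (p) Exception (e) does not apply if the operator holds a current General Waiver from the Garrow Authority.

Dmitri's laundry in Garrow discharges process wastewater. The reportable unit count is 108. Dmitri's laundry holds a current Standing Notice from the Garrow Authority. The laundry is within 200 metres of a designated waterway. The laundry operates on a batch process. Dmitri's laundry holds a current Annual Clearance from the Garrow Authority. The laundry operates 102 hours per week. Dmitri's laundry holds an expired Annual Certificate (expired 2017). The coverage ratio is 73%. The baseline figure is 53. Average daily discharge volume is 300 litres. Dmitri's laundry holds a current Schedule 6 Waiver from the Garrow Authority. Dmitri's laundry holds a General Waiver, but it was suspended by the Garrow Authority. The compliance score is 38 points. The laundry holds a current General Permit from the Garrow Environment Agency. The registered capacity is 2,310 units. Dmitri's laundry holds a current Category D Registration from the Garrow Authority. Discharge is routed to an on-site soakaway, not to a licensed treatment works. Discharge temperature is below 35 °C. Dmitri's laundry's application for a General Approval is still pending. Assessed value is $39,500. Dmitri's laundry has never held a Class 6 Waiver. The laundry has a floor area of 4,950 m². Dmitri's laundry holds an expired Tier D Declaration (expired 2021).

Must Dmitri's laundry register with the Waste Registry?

No — exception (b) applies; Dmitri's laundry is not required to register with the Waste Registry.

Exception (a) is satisfied on its face — a current Schedule 6 Waiver is held; the baseline figure is 53, meeting the 49 threshold. But applying paragraphs (f)–(g): (f) operates against (a): the registered capacity is 2,310 units, meeting the 2,210 units threshold. (g), which would lift (f), is not triggered — discharge temperature is below 35 °C. So (a) is unavailable.
Exception (b)'s conditions are all satisfied: the facility's operating hours per week are 102, below the 106 limit; a current Category D Registration is held. Applying paragraphs (h)–(n): (h) would limit (b) — a current Standing Notice is held — but (i) sets (h) aside: (i) operates against (h): the compliance score is 38 points, under the 55 points limit. (j), which would lift (i), does not operate here — the Annual Certificate is not current. Exception (b) stands.
Exception (c) fails — there is no Class 6 Waiver in force.
Exception (d) requires that the operator holds a current Tier D Declaration from the Garrow Authority; but the Tier D Declaration is not current, so (d) is unavailable.
Exception (e) fails — discharge is not routed to a licensed treatment works.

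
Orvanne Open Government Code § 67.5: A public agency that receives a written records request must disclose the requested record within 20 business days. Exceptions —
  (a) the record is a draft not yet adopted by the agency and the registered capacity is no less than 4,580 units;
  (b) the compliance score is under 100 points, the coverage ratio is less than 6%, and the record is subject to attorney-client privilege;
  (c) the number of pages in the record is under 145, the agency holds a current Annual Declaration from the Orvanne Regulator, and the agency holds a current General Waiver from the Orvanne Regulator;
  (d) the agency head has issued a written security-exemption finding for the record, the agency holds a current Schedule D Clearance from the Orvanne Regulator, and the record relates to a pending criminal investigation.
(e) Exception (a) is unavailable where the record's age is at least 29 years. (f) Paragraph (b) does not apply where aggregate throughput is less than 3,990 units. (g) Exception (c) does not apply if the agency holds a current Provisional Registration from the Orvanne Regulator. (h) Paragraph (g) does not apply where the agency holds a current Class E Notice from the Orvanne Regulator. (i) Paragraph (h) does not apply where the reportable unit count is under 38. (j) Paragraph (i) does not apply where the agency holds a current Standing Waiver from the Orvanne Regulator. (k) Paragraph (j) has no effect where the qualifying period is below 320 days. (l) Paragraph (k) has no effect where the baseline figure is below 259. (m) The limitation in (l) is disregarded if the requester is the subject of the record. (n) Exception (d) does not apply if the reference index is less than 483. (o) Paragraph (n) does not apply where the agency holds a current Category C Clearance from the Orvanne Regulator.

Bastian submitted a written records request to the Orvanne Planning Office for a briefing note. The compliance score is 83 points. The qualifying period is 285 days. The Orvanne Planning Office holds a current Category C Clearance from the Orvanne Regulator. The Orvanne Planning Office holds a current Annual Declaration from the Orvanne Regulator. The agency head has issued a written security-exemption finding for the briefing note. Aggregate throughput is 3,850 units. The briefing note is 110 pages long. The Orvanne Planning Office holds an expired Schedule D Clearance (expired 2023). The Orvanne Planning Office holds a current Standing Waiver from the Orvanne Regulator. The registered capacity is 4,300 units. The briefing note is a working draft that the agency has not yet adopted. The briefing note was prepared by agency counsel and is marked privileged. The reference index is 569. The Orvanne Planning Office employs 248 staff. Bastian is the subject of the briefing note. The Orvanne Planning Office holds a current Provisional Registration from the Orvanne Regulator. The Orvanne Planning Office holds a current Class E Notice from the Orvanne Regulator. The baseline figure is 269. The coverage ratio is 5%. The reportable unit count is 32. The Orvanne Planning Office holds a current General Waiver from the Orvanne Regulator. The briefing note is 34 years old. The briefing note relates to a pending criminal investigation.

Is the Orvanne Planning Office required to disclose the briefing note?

Exception (a) requires that the registered capacity is no less than 4,580 units; but the registered capacity is 4,300 units, short of 4,580 units, so (a) is unavailable.
Exception (b) is satisfied on its face — the compliance score is 83 points, under the 100 points limit; the coverage ratio is 5%, less than the 6% limit; the briefing note is privileged. However, paragraph (f) must be considered: (f) operates against (b): aggregate throughput is 3,850 units, less than the 3,990 units limit. So (b) is unavailable.
Exception (c): the number of pages in the record is 110, under the 145 limit; a current Annual Declaration is held; a current General Waiver is held — every condition holds. But applying paragraphs (g)–(m): (g) operates — a current Provisional Registration is held. (h) operates (a current Class E Notice is held), but is overridden by (i): (i) operates against (h): the reportable unit count is 32, under the 38 limit. (j) would limit (i) — a current Standing Waiver is held — but (k) sets (j) aside: (k) operates against (j): the qualifying period is 285 days, below the 320 days limit. (l), which would lift (k), is inapplicable — the baseline figure is 269, not below 259. (c) is therefore removed.
Exception (d) requires that the agency holds a current Schedule D Clearance from the Orvanne Regulator; but there is no Schedule D Clearance in force, so (d) is unavailable.
Every exception is unavailable, so the rule governs.

Yes — the Orvanne Planning Office must disclose the briefing note.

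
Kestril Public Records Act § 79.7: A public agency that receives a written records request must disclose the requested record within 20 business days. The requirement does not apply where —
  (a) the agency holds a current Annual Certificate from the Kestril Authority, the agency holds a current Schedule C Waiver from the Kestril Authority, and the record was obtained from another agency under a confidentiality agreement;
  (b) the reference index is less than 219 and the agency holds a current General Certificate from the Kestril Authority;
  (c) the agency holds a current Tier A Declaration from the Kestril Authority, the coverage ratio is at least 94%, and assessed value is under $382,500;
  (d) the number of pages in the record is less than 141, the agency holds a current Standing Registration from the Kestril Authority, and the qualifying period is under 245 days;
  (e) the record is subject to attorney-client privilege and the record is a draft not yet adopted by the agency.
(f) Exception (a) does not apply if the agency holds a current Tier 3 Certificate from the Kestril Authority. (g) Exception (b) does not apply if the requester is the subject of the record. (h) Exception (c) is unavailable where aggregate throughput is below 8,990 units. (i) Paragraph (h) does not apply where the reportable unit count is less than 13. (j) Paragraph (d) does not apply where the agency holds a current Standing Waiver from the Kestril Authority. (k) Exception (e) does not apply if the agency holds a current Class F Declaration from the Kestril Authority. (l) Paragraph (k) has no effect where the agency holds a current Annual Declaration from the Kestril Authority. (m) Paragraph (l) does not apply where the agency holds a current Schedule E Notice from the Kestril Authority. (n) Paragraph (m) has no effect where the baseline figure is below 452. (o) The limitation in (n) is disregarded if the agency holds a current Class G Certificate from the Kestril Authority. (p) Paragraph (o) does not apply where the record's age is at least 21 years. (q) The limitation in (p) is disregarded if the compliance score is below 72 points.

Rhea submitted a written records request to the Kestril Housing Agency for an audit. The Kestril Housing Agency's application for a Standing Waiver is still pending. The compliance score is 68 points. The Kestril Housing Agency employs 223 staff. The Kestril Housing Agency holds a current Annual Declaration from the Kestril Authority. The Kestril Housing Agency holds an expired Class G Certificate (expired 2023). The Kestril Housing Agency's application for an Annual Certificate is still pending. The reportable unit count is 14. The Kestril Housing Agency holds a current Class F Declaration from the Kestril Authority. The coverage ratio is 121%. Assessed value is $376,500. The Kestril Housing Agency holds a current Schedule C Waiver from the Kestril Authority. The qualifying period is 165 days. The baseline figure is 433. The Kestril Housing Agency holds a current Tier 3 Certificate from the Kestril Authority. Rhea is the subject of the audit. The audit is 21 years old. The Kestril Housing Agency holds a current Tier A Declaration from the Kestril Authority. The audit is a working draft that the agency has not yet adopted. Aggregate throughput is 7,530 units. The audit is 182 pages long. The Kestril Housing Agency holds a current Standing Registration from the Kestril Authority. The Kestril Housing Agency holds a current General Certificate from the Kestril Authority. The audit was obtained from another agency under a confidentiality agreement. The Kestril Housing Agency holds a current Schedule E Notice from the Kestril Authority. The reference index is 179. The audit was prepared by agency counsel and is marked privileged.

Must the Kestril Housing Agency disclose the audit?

Exception (a) does not apply: there is no Annual Certificate in force.
All of (b)'s requirements are met (the reference index is 179, less than the 219 limit; a current General Certificate is held). However, paragraph (g) must be considered: (g) operates against (b): Rhea is the subject of the audit. (b) is therefore removed.
Exception (c) is satisfied on its face — a current Tier A Declaration is held; the coverage ratio is 121%, meeting the 94% threshold; assessed value is $376,500, under the $382,500 limit. However, paragraphs (h)–(i) must be considered: (h) operates against (c): aggregate throughput is 7,530 units, below the 8,990 units limit. (i) is not triggered (the reportable unit count is 14, not less than 13), so (h) stands. Exception (c) does not apply.
Exception (d) does not apply: the number of pages in the record is 182, not less than 141.
Exception (e): the audit is privileged; the audit is an unadopted draft — every condition holds. Applying paragraphs (k)–(q): (k) would limit (e) — a current Class F Declaration is held — but (l) sets (k) aside: (l) operates against (k): a current Annual Declaration is held. (m) operates (a current Schedule E Notice is held), but is displaced by (n): (n) operates against (m): the baseline figure is 433, below the 452 limit. (o) does not operate here (the Class G Certificate is not current), so (n) stands. So (e) applies.

No — exception (e) applies; the Kestril Housing Agency is not required to disclose the audit.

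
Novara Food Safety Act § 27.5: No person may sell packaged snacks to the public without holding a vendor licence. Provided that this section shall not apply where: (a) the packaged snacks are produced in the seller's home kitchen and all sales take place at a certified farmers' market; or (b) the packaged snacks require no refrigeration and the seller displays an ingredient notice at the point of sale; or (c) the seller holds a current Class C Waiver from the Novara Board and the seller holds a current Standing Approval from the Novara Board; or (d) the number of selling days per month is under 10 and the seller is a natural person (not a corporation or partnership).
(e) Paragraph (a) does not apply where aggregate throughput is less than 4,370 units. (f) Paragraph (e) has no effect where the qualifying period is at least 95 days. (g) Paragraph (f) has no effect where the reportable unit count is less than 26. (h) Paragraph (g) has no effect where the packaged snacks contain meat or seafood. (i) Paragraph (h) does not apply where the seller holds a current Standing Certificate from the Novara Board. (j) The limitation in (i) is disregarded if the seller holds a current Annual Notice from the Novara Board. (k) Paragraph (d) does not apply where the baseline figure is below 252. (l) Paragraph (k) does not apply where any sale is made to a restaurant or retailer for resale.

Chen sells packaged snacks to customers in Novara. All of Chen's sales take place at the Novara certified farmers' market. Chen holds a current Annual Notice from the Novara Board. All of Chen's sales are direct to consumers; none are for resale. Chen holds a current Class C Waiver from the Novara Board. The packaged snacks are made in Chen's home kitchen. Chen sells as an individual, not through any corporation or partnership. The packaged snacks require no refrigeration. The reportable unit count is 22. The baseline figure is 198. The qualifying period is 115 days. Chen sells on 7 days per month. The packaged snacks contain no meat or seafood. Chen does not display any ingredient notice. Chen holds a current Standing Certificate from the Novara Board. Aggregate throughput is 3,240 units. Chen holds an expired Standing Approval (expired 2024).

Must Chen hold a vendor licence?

Yes — Chen must hold a vendor licence.

Exception (a) is satisfied on its face — the packaged snacks are home-kitchen produced; all sales are at a certified farmers' market. Turning to paragraphs (e)–(j): (e) is engaged — aggregate throughput is 3,240 units, less than the 4,370 units limit. (f) operates (the qualifying period is 115 days, meeting the 95 days threshold), but is itself disapplied by (g): (g) applies — the reportable unit count is 22, less than the 26 limit. (h) is inapplicable (the packaged snacks contain no meat or seafood), so (g) stands. So (a) is unavailable.
Exception (b) requires that the seller displays an ingredient notice at the point of sale; but no ingredient notice is displayed, so (b) is unavailable.
Exception (c) requires that the seller holds a current Standing Approval from the Novara Board; but the Standing Approval is not current, so (c) is unavailable.
All of (d)'s requirements are met (the number of selling days per month is 7, under the 10 limit; the seller is a natural person). But: (k) is triggered — the baseline figure is 198, below the 252 limit. (l) is inapplicable (no sales are for resale), so (k) stands. So (d) is unavailable.
No exception applies. The general rule governs.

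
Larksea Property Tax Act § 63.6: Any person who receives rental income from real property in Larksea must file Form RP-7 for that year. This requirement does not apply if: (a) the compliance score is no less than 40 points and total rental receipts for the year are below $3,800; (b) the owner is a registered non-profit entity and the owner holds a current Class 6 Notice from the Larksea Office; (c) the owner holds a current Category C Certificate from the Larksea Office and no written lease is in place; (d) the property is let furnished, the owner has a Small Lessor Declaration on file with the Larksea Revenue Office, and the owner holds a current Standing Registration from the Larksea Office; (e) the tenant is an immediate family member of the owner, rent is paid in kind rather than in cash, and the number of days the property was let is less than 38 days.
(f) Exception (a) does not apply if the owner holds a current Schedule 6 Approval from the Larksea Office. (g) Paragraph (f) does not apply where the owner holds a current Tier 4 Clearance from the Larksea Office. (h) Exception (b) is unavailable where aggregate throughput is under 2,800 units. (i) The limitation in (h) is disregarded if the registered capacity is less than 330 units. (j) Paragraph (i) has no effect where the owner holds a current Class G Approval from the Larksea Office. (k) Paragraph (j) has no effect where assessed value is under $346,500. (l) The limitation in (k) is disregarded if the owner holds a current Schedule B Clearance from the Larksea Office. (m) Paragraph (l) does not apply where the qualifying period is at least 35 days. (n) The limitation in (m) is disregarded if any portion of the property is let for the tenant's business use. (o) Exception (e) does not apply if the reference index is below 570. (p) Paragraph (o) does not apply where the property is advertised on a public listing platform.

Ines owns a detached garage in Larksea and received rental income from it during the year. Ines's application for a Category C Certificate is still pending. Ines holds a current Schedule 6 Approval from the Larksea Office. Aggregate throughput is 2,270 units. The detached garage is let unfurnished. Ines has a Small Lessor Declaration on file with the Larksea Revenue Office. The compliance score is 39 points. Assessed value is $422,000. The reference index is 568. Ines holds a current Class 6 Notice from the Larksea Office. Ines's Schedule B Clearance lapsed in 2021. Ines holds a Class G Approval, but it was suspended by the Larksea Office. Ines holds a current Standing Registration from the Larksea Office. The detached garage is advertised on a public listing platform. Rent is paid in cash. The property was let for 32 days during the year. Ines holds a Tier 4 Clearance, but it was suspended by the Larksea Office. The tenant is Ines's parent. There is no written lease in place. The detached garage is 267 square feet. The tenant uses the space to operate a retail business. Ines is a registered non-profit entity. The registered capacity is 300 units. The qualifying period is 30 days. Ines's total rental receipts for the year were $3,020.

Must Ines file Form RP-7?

Exception (a) does not apply: the compliance score is 39 points, short of 40 points.
All of (b)'s requirements are met (Ines is a registered non-profit; a current Class 6 Notice is held). Under paragraphs (h)–(n): (h) is triggered (aggregate throughput is 2,270 units, under the 2,800 units limit), but is overridden by (i): (i) is triggered — the registered capacity is 300 units, less than the 330 units limit. (j), which would lift (i), does not operate here — the Class G Approval is not current. (b) remains available.
Exception (c) requires that the owner holds a current Category C Certificate from the Larksea Office; but the Category C Certificate is not current, so (c) is unavailable.
Exception (d) requires that the property is let furnished; but the property is let unfurnished, so (d) is unavailable.
Exception (e) requires that rent is paid in kind rather than in cash; but rent is paid in cash, so (e) is unavailable.

No — exception (b) applies; Ines is not required to file Form RP-7.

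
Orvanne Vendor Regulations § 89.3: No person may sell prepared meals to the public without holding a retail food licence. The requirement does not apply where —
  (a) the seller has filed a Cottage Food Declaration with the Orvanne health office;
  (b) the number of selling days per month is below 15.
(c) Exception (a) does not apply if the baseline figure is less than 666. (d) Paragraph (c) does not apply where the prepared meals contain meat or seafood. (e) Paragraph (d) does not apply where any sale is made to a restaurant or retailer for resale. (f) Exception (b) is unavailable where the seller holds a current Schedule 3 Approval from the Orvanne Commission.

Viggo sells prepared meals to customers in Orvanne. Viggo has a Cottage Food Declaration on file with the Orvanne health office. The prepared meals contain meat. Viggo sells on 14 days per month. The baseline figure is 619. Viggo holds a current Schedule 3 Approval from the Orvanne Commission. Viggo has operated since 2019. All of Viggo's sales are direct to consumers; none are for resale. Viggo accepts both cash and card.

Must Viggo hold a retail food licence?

Exception (a)'s conditions are all satisfied: a Cottage Food Declaration is on file. Applying paragraphs (c)–(e): (c) is triggered (the baseline figure is 619, less than the 666 limit), but yields to (d): (d) operates against (c): the prepared meals contain meat. (e) does not operate here (no sales are for resale), so (d) stands. (a) remains available.
Exception (b)'s conditions are all satisfied: the number of selling days per month is 14, below the 15 limit. But applying paragraph (f): (f) operates against (b): a current Schedule 3 Approval is held. So (b) is unavailable.

No — exception (a) applies; Viggo is not required to hold a retail food licence.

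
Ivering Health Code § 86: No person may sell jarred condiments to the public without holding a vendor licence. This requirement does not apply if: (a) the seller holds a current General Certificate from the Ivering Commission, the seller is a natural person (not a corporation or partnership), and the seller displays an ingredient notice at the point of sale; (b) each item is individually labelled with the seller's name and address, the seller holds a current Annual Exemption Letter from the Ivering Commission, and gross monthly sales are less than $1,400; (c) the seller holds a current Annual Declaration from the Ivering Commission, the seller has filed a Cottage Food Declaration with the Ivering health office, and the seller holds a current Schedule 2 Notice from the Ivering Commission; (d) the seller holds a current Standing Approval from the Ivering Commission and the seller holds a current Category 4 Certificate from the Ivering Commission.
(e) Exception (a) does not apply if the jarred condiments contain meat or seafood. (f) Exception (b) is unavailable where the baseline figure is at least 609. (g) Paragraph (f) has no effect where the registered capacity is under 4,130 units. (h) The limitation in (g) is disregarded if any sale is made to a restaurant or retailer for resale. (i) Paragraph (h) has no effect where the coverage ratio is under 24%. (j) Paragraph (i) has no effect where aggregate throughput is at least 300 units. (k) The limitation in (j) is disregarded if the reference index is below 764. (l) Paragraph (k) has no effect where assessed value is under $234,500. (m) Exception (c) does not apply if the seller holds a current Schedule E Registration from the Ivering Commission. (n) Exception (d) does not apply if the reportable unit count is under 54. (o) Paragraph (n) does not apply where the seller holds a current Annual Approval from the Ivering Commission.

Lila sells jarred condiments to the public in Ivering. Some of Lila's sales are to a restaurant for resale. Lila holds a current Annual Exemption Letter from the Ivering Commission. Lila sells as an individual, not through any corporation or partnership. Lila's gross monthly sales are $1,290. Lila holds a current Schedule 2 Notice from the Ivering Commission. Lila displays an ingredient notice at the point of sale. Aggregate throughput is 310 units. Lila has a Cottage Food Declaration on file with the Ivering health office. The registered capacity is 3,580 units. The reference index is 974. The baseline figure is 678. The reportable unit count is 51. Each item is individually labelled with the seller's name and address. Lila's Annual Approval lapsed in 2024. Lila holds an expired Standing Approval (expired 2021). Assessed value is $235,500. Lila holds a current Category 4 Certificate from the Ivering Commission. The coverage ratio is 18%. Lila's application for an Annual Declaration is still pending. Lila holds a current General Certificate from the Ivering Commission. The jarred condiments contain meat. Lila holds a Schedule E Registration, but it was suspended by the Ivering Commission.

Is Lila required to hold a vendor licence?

Exception (a): a current General Certificate is held; the seller is a natural person; an ingredient notice is displayed — every condition holds. But: (e) operates against (a): the jarred condiments contain meat. Exception (a) does not apply.
All of (b)'s requirements are met (items are individually labelled; a current Annual Exemption Letter is held; gross monthly sales are $1,290, less than the $1,400 limit). But: (f) applies — the baseline figure is 678, meeting the 609 threshold. (g) would limit (f) — the registered capacity is 3,580 units, under the 4,130 units limit — but (h) sets (g) aside: (h) operates — some sales are to a restaurant for resale. (i) would limit (h) — the coverage ratio is 18%, under the 24% limit — but (j) sets (i) aside: (j) operates against (i): aggregate throughput is 310 units, meeting the 300 units threshold. (k), which would lift (j), is inapplicable — the reference index is 974, not below 764. Exception (b) does not apply.
Exception (c) fails — the Annual Declaration is not current.
Exception (d) does not apply: the Standing Approval is not current.
Every exception is unavailable, so the rule governs.

Yes — Lila must hold a vendor licence.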